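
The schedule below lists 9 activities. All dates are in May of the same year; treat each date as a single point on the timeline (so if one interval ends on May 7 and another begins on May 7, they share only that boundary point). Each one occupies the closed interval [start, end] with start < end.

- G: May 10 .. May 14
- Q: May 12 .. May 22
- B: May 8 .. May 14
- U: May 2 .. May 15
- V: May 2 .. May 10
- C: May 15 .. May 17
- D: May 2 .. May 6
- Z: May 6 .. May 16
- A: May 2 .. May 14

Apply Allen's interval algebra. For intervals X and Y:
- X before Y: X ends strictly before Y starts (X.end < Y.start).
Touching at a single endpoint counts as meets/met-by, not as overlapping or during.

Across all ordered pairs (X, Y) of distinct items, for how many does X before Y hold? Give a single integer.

9

Checking all 72 ordered pairs for relation 'before'; matching pairs in alphabetical order:
(A, C): A before C ✓
(B, C): B before C ✓
(D, B): D before B ✓
(D, C): D before C ✓
(D, G): D before G ✓
(D, Q): D before Q ✓
(G, C): G before C ✓
(V, C): V before C ✓
(V, Q): V before Q ✓
Count: 9.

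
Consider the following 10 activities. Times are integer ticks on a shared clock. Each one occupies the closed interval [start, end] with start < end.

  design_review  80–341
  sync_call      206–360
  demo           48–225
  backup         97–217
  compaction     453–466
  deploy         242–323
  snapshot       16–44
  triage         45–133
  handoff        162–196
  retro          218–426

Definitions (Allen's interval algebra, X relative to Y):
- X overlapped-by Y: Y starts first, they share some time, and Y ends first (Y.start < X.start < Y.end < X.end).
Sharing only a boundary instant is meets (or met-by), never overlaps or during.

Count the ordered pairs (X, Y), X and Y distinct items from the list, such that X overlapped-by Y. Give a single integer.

Checking all 90 ordered pairs for relation 'overlapped-by'; matching pairs in alphabetical order:
(backup, triage): backup overlapped-by triage ✓
(demo, triage): demo overlapped-by triage ✓
(design_review, demo): design_review overlapped-by demo ✓
(design_review, triage): design_review overlapped-by triage ✓
(retro, demo): retro overlapped-by demo ✓
(retro, design_review): retro overlapped-by design_review ✓
(retro, sync_call): retro overlapped-by sync_call ✓
(sync_call, backup): sync_call overlapped-by backup ✓
(sync_call, demo): sync_call overlapped-by demo ✓
(sync_call, design_review): sync_call overlapped-by design_review ✓
Count: 10.

10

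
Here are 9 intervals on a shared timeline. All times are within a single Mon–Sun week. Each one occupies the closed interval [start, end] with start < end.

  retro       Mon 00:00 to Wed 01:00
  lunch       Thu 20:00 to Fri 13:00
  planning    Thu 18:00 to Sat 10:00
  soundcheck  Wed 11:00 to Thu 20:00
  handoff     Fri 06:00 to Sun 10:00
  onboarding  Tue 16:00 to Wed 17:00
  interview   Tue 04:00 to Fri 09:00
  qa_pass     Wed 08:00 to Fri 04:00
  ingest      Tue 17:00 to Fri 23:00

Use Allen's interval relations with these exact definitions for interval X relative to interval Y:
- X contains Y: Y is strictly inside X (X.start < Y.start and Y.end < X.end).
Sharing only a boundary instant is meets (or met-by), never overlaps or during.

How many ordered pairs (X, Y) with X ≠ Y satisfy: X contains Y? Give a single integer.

8

Checking all 72 ordered pairs for relation 'contains'; matching pairs in alphabetical order:
(ingest, lunch): ingest contains lunch ✓
(ingest, qa_pass): ingest contains qa_pass ✓
(ingest, soundcheck): ingest contains soundcheck ✓
(interview, onboarding): interview contains onboarding ✓
(interview, qa_pass): interview contains qa_pass ✓
(interview, soundcheck): interview contains soundcheck ✓
(planning, lunch): planning contains lunch ✓
(qa_pass, soundcheck): qa_pass contains soundcheck ✓
Count: 8.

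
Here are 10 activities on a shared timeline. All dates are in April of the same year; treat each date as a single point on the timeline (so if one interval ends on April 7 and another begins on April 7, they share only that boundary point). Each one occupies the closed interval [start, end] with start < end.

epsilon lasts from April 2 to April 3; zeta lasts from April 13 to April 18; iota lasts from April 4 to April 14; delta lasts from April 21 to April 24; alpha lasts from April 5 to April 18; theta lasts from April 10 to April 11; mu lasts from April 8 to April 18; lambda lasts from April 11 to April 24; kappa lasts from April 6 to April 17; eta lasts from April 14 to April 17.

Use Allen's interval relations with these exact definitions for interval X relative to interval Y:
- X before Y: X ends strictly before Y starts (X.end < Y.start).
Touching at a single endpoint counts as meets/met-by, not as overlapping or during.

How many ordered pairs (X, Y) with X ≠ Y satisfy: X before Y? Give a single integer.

Checking all 90 ordered pairs for relation 'before'; matching pairs in alphabetical order:
(alpha, delta): alpha before delta ✓
(epsilon, alpha): epsilon before alpha ✓
(epsilon, delta): epsilon before delta ✓
(epsilon, eta): epsilon before eta ✓
(epsilon, iota): epsilon before iota ✓
(epsilon, kappa): epsilon before kappa ✓
(epsilon, lambda): epsilon before lambda ✓
(epsilon, mu): epsilon before mu ✓
(epsilon, theta): epsilon before theta ✓
(epsilon, zeta): epsilon before zeta ✓
(eta, delta): eta before delta ✓
(iota, delta): iota before delta ✓
(kappa, delta): kappa before delta ✓
(mu, delta): mu before delta ✓
(theta, delta): theta before delta ✓
(theta, eta): theta before eta ✓
(theta, zeta): theta before zeta ✓
(zeta, delta): zeta before delta ✓
Count: 18.

18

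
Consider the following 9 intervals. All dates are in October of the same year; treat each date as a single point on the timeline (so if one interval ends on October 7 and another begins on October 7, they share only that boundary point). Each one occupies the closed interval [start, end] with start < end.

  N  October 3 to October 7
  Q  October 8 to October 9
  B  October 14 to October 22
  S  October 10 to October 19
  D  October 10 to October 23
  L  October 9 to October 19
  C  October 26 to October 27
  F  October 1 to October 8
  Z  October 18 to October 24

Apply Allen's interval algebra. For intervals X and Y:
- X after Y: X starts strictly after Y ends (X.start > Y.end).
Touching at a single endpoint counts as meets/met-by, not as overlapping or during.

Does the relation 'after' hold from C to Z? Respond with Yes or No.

C = [October 26, October 27], Z = [October 18, October 24].
Actual relation of C to Z: after.
Asked whether 'after' holds → Yes.

Yes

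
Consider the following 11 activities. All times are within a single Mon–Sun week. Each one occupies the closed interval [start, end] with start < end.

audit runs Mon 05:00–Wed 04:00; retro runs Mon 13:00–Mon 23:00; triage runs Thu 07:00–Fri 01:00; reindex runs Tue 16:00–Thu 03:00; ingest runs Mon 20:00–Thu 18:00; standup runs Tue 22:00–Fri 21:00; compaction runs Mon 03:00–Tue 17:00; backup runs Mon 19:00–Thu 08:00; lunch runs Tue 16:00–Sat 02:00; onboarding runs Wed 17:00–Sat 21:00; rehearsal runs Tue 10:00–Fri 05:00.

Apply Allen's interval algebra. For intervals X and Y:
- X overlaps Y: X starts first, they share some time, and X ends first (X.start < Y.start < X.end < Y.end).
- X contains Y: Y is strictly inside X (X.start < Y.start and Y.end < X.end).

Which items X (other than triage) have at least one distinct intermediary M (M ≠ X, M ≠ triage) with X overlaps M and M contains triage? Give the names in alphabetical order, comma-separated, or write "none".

Target triage = [Thu 07:00, Fri 01:00].
Intermediaries M with M contains triage: lunch, onboarding, rehearsal, standup.
Via lunch — items with X overlaps lunch: audit, backup, compaction, ingest, rehearsal.
Via onboarding — items with X overlaps onboarding: backup, ingest, lunch, rehearsal, reindex, standup.
Via rehearsal — items with X overlaps rehearsal: audit, backup, compaction, ingest.
Via standup — items with X overlaps standup: audit, backup, ingest, rehearsal, reindex.
Union: audit, backup, compaction, ingest, lunch, rehearsal, reindex, standup.

audit, backup, compaction, ingest, lunch, rehearsal, reindex, standup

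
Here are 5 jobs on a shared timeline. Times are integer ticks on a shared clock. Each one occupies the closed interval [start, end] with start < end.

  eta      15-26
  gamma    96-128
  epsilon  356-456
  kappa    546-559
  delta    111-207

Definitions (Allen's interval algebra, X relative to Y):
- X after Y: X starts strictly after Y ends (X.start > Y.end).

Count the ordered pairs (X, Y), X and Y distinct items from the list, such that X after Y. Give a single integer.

9

Checking all 20 ordered pairs for relation 'after'; matching pairs in alphabetical order:
(delta, eta): delta after eta ✓
(epsilon, delta): epsilon after delta ✓
(epsilon, eta): epsilon after eta ✓
(epsilon, gamma): epsilon after gamma ✓
(gamma, eta): gamma after eta ✓
(kappa, delta): kappa after delta ✓
(kappa, epsilon): kappa after epsilon ✓
(kappa, eta): kappa after eta ✓
(kappa, gamma): kappa after gamma ✓
Count: 9.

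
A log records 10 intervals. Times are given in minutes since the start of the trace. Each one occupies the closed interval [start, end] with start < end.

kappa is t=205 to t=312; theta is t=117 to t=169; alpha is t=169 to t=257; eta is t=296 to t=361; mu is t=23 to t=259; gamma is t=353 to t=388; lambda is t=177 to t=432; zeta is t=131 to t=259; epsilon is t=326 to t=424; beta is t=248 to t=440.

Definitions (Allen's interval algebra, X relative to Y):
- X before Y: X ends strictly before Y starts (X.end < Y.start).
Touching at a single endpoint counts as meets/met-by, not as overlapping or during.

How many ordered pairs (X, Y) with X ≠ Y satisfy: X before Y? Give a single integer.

Checking all 90 ordered pairs for relation 'before'; matching pairs in alphabetical order:
(alpha, epsilon): alpha before epsilon ✓
(alpha, eta): alpha before eta ✓
(alpha, gamma): alpha before gamma ✓
(kappa, epsilon): kappa before epsilon ✓
(kappa, gamma): kappa before gamma ✓
(mu, epsilon): mu before epsilon ✓
(mu, eta): mu before eta ✓
(mu, gamma): mu before gamma ✓
(theta, beta): theta before beta ✓
(theta, epsilon): theta before epsilon ✓
(theta, eta): theta before eta ✓
(theta, gamma): theta before gamma ✓
(theta, kappa): theta before kappa ✓
(theta, lambda): theta before lambda ✓
(zeta, epsilon): zeta before epsilon ✓
(zeta, eta): zeta before eta ✓
(zeta, gamma): zeta before gamma ✓
Count: 17.

17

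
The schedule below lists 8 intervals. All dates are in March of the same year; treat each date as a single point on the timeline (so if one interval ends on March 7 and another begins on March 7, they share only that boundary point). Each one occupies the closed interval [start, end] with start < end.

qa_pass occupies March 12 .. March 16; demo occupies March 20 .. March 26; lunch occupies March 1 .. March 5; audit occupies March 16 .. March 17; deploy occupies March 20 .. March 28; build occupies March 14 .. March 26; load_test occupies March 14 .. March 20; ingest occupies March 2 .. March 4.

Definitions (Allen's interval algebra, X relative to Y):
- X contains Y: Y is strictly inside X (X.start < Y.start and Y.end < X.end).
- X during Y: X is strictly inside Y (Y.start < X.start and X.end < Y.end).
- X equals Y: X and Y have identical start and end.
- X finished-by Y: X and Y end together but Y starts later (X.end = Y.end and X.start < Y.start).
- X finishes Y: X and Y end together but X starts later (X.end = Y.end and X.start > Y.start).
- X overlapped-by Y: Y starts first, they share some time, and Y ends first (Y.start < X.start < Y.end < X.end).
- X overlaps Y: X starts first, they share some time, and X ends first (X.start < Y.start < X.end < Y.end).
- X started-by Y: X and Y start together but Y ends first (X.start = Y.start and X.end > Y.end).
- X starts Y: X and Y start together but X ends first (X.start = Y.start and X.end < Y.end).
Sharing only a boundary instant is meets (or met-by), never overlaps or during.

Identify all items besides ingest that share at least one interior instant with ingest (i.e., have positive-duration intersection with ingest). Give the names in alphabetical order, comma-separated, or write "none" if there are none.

lunch

Target ingest = [March 2, March 4].
audit [March 16, March 17] → after → no.
build [March 14, March 26] → after → no.
demo [March 20, March 26] → after → no.
deploy [March 20, March 28] → after → no.
load_test [March 14, March 20] → after → no.
lunch [March 1, March 5] → contains → yes.
qa_pass [March 12, March 16] → after → no.
Result: lunch.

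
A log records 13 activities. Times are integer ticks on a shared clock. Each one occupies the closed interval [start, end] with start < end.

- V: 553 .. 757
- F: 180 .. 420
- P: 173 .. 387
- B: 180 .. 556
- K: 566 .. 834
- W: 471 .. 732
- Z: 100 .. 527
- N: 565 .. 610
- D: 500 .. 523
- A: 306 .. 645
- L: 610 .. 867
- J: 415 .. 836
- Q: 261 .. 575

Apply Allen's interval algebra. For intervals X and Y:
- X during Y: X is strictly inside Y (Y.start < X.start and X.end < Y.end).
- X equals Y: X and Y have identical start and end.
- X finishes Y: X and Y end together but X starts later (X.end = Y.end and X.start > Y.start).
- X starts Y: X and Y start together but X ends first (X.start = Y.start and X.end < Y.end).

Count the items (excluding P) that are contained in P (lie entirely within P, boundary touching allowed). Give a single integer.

Target P = [173, 387].
A [306, 645] → overlapped-by → no.
B [180, 556] → overlapped-by → no.
D [500, 523] → after → no.
F [180, 420] → overlapped-by → no.
J [415, 836] → after → no.
K [566, 834] → after → no.
L [610, 867] → after → no.
N [565, 610] → after → no.
Q [261, 575] → overlapped-by → no.
V [553, 757] → after → no.
W [471, 732] → after → no.
Z [100, 527] → contains → no.
Total: 0.

0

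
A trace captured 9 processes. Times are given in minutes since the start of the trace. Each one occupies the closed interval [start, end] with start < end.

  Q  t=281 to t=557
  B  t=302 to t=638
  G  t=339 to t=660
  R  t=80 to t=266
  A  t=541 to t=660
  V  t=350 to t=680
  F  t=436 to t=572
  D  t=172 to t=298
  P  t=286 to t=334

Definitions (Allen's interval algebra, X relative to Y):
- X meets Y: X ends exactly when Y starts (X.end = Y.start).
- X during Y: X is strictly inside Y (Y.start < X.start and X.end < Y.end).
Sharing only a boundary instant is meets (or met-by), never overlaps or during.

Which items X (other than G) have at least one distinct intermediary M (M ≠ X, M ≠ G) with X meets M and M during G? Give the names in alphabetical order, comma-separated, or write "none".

none

Target G = [t=339, t=660].
Intermediaries M with M during G: F.
Via F — items with X meets F: none.
Union: none.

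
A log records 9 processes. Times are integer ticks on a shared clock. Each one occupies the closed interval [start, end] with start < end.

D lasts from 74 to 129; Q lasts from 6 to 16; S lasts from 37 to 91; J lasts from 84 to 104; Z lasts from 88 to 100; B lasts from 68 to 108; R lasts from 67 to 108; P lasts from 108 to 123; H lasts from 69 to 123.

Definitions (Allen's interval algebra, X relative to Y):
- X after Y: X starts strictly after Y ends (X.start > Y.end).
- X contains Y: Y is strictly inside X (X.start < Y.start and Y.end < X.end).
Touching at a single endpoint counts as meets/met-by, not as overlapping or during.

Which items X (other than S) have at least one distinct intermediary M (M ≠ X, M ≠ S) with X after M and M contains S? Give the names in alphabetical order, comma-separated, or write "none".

Target S = [37, 91].
Intermediaries M with M contains S: none.
Union: none.

none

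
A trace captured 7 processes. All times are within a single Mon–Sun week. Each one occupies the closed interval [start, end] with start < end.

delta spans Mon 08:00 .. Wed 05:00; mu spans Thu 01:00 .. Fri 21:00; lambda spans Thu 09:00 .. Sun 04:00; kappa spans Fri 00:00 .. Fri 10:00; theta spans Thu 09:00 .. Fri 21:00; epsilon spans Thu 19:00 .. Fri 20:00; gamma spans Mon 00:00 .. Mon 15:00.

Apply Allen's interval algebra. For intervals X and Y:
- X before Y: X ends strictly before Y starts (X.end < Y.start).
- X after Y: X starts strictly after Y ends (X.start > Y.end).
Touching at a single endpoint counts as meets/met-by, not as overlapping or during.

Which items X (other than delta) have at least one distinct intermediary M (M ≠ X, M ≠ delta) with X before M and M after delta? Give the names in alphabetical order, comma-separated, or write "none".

Target delta = [Mon 08:00, Wed 05:00].
Intermediaries M with M after delta: epsilon, kappa, lambda, mu, theta.
Via epsilon — items with X before epsilon: gamma.
Via kappa — items with X before kappa: gamma.
Via lambda — items with X before lambda: gamma.
Via mu — items with X before mu: gamma.
Via theta — items with X before theta: gamma.
Union: gamma.

gamma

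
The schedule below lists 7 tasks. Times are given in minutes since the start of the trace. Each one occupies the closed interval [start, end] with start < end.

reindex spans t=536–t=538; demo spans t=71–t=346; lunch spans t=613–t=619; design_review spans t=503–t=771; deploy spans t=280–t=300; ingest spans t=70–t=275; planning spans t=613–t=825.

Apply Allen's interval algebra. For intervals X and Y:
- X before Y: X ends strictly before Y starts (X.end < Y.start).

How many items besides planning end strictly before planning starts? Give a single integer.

4

Target planning = [t=613, t=825].
demo [t=71, t=346] → before → counts.
deploy [t=280, t=300] → before → counts.
design_review [t=503, t=771] → overlaps → no.
ingest [t=70, t=275] → before → counts.
lunch [t=613, t=619] → starts → no.
reindex [t=536, t=538] → before → counts.
Total: 4.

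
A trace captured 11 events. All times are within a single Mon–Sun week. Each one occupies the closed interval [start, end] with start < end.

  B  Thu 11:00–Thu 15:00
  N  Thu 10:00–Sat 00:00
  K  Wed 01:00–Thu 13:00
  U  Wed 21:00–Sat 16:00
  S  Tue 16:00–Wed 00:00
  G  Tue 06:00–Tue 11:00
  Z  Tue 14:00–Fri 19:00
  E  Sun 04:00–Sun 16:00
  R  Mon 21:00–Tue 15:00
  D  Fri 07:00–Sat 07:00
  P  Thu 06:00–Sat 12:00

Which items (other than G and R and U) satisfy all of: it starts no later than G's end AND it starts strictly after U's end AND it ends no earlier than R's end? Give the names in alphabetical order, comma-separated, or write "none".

none

Conditions: its start is no later than G's end (X.start <= Tue 11:00) AND its start is strictly after U's end (X.start > Sat 16:00) AND its end is no earlier than R's end (X.end >= Tue 15:00).
B: start Thu 11:00 <= Tue 11:00? ✗; start Thu 11:00 > Sat 16:00? ✗; end Thu 15:00 >= Tue 15:00? ✓ → no.
D: start Fri 07:00 <= Tue 11:00? ✗; start Fri 07:00 > Sat 16:00? ✗; end Sat 07:00 >= Tue 15:00? ✓ → no.
E: start Sun 04:00 <= Tue 11:00? ✗; start Sun 04:00 > Sat 16:00? ✓; end Sun 16:00 >= Tue 15:00? ✓ → no.
K: start Wed 01:00 <= Tue 11:00? ✗; start Wed 01:00 > Sat 16:00? ✗; end Thu 13:00 >= Tue 15:00? ✓ → no.
N: start Thu 10:00 <= Tue 11:00? ✗; start Thu 10:00 > Sat 16:00? ✗; end Sat 00:00 >= Tue 15:00? ✓ → no.
P: start Thu 06:00 <= Tue 11:00? ✗; start Thu 06:00 > Sat 16:00? ✗; end Sat 12:00 >= Tue 15:00? ✓ → no.
S: start Tue 16:00 <= Tue 11:00? ✗; start Tue 16:00 > Sat 16:00? ✗; end Wed 00:00 >= Tue 15:00? ✓ → no.
Z: start Tue 14:00 <= Tue 11:00? ✗; start Tue 14:00 > Sat 16:00? ✗; end Fri 19:00 >= Tue 15:00? ✓ → no.
Result: none.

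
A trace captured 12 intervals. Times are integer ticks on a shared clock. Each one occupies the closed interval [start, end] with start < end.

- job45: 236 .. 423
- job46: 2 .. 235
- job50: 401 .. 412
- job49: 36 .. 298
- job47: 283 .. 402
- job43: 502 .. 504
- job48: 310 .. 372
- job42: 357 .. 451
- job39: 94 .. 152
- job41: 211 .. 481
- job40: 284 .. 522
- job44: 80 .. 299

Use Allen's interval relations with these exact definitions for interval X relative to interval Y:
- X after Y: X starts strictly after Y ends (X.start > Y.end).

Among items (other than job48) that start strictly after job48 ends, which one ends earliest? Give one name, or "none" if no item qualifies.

job50

Target job48 = [310, 372].
job39 [94, 152] → before → excluded.
job40 [284, 522] → contains → excluded.
job41 [211, 481] → contains → excluded.
job42 [357, 451] → overlapped-by → excluded.
job43 [502, 504] → after → candidate.
job44 [80, 299] → before → excluded.
job45 [236, 423] → contains → excluded.
job46 [2, 235] → before → excluded.
job47 [283, 402] → contains → excluded.
job49 [36, 298] → before → excluded.
job50 [401, 412] → after → candidate.
Among candidates, earliest end is 412 → job50.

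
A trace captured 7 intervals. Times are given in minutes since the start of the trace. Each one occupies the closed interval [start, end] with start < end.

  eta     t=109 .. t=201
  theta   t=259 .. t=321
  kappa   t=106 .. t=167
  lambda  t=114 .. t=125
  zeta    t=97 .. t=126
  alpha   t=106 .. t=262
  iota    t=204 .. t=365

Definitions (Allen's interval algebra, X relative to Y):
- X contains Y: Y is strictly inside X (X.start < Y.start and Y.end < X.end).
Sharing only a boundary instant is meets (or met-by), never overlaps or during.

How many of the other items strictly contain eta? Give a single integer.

1

Target eta = [t=109, t=201].
alpha [t=106, t=262] → contains → counts.
iota [t=204, t=365] → after → no.
kappa [t=106, t=167] → overlaps → no.
lambda [t=114, t=125] → during → no.
theta [t=259, t=321] → after → no.
zeta [t=97, t=126] → overlaps → no.
Total: 1.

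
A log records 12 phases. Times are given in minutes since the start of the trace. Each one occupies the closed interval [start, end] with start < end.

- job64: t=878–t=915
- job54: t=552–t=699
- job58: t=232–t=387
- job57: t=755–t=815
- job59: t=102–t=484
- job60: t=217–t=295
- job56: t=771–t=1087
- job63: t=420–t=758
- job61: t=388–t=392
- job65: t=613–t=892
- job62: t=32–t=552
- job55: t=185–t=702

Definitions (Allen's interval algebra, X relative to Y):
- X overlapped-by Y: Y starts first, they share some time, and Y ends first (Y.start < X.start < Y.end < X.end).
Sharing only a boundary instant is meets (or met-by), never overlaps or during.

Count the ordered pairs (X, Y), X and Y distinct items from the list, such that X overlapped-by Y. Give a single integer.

13

Checking all 132 ordered pairs for relation 'overlapped-by'; matching pairs in alphabetical order:
(job55, job59): job55 overlapped-by job59 ✓
(job55, job62): job55 overlapped-by job62 ✓
(job56, job57): job56 overlapped-by job57 ✓
(job56, job65): job56 overlapped-by job65 ✓
(job57, job63): job57 overlapped-by job63 ✓
(job58, job60): job58 overlapped-by job60 ✓
(job63, job55): job63 overlapped-by job55 ✓
(job63, job59): job63 overlapped-by job59 ✓
(job63, job62): job63 overlapped-by job62 ✓
(job64, job65): job64 overlapped-by job65 ✓
(job65, job54): job65 overlapped-by job54 ✓
(job65, job55): job65 overlapped-by job55 ✓
(job65, job63): job65 overlapped-by job63 ✓
Count: 13.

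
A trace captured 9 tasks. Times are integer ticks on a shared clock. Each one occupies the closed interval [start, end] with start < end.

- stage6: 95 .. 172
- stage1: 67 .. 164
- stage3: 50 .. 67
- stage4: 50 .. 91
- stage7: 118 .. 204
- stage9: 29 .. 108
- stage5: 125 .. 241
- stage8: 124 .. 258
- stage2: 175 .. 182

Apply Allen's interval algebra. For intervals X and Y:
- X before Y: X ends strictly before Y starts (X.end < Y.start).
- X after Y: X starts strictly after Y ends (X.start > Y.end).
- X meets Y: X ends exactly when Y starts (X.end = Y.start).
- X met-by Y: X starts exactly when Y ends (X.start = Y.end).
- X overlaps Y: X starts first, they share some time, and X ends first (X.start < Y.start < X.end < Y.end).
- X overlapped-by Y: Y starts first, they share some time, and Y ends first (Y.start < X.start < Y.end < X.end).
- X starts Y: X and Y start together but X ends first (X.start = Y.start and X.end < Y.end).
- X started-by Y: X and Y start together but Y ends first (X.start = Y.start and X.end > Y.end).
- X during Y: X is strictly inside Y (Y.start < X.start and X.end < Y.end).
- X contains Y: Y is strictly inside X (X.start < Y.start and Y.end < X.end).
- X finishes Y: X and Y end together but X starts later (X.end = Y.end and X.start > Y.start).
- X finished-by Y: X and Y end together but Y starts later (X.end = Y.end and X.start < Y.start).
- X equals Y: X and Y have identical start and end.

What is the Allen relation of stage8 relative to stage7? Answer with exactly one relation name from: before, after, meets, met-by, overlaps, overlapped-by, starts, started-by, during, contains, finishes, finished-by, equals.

overlapped-by

stage8 = [124, 258]; stage7 = [118, 204].
Compare endpoints: stage8.start > stage7.start, stage8.start < stage7.end, stage8.end > stage7.start, stage8.end > stage7.end.
That pattern is 'overlapped-by'.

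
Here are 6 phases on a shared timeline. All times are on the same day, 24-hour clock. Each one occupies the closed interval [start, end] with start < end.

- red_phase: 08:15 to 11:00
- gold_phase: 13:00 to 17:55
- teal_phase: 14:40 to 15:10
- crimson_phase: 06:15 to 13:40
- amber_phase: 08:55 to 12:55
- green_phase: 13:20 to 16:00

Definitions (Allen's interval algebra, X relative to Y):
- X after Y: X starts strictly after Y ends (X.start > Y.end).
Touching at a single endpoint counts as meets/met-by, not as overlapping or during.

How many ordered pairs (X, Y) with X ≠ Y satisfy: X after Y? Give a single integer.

7

Checking all 30 ordered pairs for relation 'after'; matching pairs in alphabetical order:
(gold_phase, amber_phase): gold_phase after amber_phase ✓
(gold_phase, red_phase): gold_phase after red_phase ✓
(green_phase, amber_phase): green_phase after amber_phase ✓
(green_phase, red_phase): green_phase after red_phase ✓
(teal_phase, amber_phase): teal_phase after amber_phase ✓
(teal_phase, crimson_phase): teal_phase after crimson_phase ✓
(teal_phase, red_phase): teal_phase after red_phase ✓
Count: 7.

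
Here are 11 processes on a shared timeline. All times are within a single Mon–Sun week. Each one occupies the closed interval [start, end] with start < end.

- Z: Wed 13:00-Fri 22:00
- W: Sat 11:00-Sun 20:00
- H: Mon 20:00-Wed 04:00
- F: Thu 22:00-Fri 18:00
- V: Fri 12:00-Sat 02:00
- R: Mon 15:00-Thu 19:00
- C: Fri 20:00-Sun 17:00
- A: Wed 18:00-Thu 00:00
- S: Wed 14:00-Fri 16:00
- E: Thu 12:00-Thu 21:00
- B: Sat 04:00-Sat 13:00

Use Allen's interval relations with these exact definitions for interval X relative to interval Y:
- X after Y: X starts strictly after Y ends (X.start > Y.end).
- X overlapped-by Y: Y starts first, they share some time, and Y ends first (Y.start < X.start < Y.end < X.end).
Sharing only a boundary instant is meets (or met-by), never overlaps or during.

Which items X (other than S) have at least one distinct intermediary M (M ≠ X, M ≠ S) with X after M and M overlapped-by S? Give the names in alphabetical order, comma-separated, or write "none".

Target S = [Wed 14:00, Fri 16:00].
Intermediaries M with M overlapped-by S: F, V.
Via F — items with X after F: B, C, W.
Via V — items with X after V: B, W.
Union: B, C, W.

B, C, W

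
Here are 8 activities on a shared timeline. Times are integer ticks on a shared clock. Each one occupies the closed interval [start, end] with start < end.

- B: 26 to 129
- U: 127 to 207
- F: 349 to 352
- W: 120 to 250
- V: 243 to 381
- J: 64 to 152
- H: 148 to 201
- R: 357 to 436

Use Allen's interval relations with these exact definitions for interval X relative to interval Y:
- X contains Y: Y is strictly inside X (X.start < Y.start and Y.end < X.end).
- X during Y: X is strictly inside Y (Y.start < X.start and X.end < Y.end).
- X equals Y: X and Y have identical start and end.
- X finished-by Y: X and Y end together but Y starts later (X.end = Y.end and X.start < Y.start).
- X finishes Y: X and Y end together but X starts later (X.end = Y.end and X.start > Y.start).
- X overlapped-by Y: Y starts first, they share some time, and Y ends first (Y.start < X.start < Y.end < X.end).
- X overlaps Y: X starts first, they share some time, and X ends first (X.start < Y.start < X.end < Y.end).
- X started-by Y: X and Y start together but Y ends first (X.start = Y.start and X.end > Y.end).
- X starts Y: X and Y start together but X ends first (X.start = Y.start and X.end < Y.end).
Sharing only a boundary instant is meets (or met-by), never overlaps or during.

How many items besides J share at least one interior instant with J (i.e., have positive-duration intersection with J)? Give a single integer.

Target J = [64, 152].
B [26, 129] → overlaps → counts.
F [349, 352] → after → no.
H [148, 201] → overlapped-by → counts.
R [357, 436] → after → no.
U [127, 207] → overlapped-by → counts.
V [243, 381] → after → no.
W [120, 250] → overlapped-by → counts.
Total: 4.

4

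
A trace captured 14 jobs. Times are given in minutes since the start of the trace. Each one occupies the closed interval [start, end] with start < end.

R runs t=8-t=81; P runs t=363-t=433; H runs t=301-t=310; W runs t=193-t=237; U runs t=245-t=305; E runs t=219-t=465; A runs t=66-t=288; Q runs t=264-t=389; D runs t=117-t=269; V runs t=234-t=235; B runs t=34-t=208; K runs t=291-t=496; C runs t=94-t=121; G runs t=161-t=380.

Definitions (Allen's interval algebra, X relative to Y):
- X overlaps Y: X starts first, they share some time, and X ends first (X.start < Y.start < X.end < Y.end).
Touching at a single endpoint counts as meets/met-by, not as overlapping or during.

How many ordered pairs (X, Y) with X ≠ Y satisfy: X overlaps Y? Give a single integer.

26

Checking all 182 ordered pairs for relation 'overlaps'; matching pairs in alphabetical order:
(A, E): A overlaps E ✓
(A, G): A overlaps G ✓
(A, Q): A overlaps Q ✓
(A, U): A overlaps U ✓
(B, A): B overlaps A ✓
(B, D): B overlaps D ✓
(B, G): B overlaps G ✓
(B, W): B overlaps W ✓
(C, D): C overlaps D ✓
(D, E): D overlaps E ✓
(D, G): D overlaps G ✓
(D, Q): D overlaps Q ✓
(D, U): D overlaps U ✓
(E, K): E overlaps K ✓
(G, E): G overlaps E ✓
(G, K): G overlaps K ✓
(G, P): G overlaps P ✓
(G, Q): G overlaps Q ✓
(Q, K): Q overlaps K ✓
(Q, P): Q overlaps P ✓
(R, A): R overlaps A ✓
(R, B): R overlaps B ✓
(U, H): U overlaps H ✓
(U, K): U overlaps K ✓
... plus 2 further pairs not listed.
Count: 26.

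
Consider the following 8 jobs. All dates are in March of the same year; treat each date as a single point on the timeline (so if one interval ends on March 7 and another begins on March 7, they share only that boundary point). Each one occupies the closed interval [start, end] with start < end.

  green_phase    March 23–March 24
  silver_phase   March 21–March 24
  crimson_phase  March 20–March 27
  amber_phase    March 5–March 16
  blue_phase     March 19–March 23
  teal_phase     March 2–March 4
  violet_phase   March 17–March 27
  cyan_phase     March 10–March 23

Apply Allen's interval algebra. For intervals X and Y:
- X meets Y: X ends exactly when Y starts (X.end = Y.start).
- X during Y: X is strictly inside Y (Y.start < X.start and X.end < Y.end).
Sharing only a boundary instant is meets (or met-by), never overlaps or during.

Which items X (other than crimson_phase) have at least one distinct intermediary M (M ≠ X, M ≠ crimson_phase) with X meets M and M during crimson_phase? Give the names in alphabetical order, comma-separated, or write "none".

Target crimson_phase = [March 20, March 27].
Intermediaries M with M during crimson_phase: green_phase, silver_phase.
Via green_phase — items with X meets green_phase: blue_phase, cyan_phase.
Via silver_phase — items with X meets silver_phase: none.
Union: blue_phase, cyan_phase.

blue_phase, cyan_phase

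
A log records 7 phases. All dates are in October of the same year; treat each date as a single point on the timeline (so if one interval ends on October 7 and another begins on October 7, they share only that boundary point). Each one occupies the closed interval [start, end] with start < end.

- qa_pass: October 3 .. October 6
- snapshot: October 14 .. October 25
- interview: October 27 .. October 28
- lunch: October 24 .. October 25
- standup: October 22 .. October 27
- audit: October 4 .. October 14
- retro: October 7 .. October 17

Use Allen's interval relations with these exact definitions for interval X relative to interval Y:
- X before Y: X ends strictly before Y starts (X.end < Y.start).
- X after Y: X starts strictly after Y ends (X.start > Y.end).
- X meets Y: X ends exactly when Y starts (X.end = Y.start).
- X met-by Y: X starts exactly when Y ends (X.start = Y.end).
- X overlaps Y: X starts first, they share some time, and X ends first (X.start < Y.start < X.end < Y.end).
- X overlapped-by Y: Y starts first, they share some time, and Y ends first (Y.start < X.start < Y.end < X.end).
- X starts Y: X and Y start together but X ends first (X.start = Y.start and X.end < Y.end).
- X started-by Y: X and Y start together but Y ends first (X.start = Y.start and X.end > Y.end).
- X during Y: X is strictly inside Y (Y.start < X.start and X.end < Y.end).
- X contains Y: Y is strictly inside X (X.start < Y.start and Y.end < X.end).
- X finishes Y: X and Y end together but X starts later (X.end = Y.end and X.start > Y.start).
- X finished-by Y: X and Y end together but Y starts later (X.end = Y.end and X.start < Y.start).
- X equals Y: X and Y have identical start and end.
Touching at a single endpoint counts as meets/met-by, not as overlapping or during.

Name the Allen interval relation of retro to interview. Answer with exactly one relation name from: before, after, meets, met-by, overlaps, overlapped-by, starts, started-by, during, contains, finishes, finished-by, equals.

before

retro = [October 7, October 17]; interview = [October 27, October 28].
Compare endpoints: retro.start < interview.start, retro.start < interview.end, retro.end < interview.start, retro.end < interview.end.
That pattern is 'before'.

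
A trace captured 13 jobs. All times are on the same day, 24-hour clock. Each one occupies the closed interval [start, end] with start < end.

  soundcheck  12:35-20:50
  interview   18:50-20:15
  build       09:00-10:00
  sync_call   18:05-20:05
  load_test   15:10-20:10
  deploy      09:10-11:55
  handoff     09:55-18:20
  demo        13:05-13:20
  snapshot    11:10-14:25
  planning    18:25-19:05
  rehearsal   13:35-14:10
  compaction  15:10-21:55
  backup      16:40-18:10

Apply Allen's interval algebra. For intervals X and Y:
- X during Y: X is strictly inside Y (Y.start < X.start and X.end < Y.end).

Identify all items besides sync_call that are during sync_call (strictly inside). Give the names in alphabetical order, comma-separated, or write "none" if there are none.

planning

Target sync_call = [18:05, 20:05].
backup [16:40, 18:10] → overlaps → no.
build [09:00, 10:00] → before → no.
compaction [15:10, 21:55] → contains → no.
demo [13:05, 13:20] → before → no.
deploy [09:10, 11:55] → before → no.
handoff [09:55, 18:20] → overlaps → no.
interview [18:50, 20:15] → overlapped-by → no.
load_test [15:10, 20:10] → contains → no.
planning [18:25, 19:05] → during → yes.
rehearsal [13:35, 14:10] → before → no.
snapshot [11:10, 14:25] → before → no.
soundcheck [12:35, 20:50] → contains → no.
Result: planning.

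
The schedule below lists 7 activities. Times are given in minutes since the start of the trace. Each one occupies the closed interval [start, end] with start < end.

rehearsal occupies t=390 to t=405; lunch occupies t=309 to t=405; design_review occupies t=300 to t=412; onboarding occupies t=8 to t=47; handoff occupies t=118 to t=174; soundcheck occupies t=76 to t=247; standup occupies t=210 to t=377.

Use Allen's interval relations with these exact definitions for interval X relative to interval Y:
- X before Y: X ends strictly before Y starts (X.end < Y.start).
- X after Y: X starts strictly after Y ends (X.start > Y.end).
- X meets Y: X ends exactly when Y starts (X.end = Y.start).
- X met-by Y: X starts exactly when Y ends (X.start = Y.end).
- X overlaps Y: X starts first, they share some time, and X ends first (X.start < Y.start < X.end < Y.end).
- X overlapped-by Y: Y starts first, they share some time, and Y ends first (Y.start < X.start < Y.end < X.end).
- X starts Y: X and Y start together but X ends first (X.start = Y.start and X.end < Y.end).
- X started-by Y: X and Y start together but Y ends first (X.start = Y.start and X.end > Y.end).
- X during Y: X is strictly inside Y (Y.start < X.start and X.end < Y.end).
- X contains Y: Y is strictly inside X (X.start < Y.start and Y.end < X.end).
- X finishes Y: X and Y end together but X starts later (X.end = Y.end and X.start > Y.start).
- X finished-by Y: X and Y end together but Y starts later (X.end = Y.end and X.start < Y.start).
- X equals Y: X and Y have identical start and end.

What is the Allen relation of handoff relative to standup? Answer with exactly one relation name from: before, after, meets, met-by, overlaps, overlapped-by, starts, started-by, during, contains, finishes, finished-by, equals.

handoff = [t=118, t=174]; standup = [t=210, t=377].
Compare endpoints: handoff.start < standup.start, handoff.start < standup.end, handoff.end < standup.start, handoff.end < standup.end.
That pattern is 'before'.

before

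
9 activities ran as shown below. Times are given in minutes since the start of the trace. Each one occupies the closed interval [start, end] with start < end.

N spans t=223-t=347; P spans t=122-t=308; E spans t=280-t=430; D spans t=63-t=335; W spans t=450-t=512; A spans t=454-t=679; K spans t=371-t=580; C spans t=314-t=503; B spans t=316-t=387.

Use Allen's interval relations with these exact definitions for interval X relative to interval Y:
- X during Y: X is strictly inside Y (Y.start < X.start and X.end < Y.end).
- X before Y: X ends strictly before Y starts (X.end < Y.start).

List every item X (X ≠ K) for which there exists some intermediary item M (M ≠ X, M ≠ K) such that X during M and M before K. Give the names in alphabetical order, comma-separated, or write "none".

Target K = [t=371, t=580].
Intermediaries M with M before K: D, N, P.
Via D — items with X during D: P.
Via N — items with X during N: none.
Via P — items with X during P: none.
Union: P.

P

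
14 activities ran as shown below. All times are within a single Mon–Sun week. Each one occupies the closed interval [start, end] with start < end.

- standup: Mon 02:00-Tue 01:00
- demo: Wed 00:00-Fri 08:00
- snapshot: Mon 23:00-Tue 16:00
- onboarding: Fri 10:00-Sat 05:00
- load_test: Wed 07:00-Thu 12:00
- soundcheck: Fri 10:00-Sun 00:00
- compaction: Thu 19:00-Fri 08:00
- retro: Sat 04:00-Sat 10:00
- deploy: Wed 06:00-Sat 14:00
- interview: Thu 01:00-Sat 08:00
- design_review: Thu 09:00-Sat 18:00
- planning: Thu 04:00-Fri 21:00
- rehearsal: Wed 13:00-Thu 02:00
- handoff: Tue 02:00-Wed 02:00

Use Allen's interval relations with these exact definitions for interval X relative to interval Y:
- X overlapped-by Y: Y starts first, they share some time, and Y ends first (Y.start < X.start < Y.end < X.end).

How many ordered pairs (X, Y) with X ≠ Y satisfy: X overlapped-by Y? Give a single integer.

21

Checking all 182 ordered pairs for relation 'overlapped-by'; matching pairs in alphabetical order:
(demo, handoff): demo overlapped-by handoff ✓
(deploy, demo): deploy overlapped-by demo ✓
(design_review, demo): design_review overlapped-by demo ✓
(design_review, deploy): design_review overlapped-by deploy ✓
(design_review, interview): design_review overlapped-by interview ✓
(design_review, load_test): design_review overlapped-by load_test ✓
(design_review, planning): design_review overlapped-by planning ✓
(handoff, snapshot): handoff overlapped-by snapshot ✓
(interview, demo): interview overlapped-by demo ✓
(interview, load_test): interview overlapped-by load_test ✓
(interview, rehearsal): interview overlapped-by rehearsal ✓
(onboarding, planning): onboarding overlapped-by planning ✓
(planning, demo): planning overlapped-by demo ✓
(planning, load_test): planning overlapped-by load_test ✓
(retro, interview): retro overlapped-by interview ✓
(retro, onboarding): retro overlapped-by onboarding ✓
(snapshot, standup): snapshot overlapped-by standup ✓
(soundcheck, deploy): soundcheck overlapped-by deploy ✓
(soundcheck, design_review): soundcheck overlapped-by design_review ✓
(soundcheck, interview): soundcheck overlapped-by interview ✓
(soundcheck, planning): soundcheck overlapped-by planning ✓
Count: 21.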